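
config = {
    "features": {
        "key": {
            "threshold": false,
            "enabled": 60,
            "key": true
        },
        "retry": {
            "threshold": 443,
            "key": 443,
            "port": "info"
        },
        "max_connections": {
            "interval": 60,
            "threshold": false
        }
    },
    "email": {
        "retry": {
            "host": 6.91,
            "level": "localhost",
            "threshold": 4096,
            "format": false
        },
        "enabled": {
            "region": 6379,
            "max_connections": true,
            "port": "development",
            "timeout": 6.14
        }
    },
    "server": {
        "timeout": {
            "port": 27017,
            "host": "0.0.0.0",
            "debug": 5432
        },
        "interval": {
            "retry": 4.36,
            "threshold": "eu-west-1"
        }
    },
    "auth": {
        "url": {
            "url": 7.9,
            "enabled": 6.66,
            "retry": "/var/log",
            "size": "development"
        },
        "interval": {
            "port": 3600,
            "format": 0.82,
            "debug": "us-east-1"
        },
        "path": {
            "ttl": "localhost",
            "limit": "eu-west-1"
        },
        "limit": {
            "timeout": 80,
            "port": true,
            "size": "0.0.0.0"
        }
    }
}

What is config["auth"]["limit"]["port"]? True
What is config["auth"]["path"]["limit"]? "eu-west-1"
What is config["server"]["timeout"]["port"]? 27017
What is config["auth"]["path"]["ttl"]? "localhost"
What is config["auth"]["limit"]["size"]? "0.0.0.0"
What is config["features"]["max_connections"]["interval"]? 60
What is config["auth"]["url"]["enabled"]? 6.66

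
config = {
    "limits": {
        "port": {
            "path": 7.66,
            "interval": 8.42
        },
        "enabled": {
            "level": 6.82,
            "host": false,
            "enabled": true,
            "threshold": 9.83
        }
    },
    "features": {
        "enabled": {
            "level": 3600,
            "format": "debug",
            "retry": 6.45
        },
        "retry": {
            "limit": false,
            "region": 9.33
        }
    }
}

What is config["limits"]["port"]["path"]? 7.66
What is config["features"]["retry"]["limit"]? False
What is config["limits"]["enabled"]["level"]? 6.82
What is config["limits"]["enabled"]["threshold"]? 9.83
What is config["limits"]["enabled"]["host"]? False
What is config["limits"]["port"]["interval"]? 8.42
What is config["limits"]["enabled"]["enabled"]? True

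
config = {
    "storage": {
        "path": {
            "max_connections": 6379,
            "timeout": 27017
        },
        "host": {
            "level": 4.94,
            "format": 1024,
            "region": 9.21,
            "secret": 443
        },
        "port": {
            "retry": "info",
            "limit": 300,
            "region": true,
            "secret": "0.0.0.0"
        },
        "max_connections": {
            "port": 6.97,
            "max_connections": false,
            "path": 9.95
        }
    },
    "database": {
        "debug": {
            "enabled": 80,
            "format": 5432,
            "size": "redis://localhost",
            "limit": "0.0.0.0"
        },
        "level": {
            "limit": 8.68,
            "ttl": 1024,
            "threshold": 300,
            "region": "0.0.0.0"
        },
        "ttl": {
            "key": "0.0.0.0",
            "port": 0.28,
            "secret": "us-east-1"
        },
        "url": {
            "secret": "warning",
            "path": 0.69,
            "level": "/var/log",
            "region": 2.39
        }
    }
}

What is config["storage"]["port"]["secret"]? "0.0.0.0"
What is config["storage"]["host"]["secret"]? 443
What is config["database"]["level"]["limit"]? 8.68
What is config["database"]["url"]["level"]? "/var/log"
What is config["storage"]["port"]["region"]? True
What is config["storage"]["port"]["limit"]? 300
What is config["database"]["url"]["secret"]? "warning"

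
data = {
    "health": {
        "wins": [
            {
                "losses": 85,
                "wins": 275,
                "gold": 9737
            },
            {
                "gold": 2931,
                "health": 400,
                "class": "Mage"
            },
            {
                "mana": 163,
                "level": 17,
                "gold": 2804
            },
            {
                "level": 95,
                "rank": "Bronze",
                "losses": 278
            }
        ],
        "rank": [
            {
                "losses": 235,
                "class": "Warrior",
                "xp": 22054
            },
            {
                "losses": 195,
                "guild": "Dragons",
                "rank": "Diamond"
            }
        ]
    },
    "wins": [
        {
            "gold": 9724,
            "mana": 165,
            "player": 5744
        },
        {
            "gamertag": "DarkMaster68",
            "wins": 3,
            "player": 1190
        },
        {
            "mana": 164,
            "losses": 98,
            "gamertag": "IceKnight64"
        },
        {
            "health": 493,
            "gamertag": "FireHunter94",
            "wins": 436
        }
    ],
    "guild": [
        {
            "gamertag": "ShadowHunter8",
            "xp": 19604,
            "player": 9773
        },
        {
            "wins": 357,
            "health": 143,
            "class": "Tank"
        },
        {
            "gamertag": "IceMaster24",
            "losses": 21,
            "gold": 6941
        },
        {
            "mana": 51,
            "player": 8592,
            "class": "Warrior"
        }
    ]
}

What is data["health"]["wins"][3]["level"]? 95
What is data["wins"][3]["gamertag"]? "FireHunter94"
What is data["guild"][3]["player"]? 8592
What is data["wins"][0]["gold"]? 9724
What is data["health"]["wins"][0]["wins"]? 275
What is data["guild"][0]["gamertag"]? "ShadowHunter8"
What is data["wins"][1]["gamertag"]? "DarkMaster68"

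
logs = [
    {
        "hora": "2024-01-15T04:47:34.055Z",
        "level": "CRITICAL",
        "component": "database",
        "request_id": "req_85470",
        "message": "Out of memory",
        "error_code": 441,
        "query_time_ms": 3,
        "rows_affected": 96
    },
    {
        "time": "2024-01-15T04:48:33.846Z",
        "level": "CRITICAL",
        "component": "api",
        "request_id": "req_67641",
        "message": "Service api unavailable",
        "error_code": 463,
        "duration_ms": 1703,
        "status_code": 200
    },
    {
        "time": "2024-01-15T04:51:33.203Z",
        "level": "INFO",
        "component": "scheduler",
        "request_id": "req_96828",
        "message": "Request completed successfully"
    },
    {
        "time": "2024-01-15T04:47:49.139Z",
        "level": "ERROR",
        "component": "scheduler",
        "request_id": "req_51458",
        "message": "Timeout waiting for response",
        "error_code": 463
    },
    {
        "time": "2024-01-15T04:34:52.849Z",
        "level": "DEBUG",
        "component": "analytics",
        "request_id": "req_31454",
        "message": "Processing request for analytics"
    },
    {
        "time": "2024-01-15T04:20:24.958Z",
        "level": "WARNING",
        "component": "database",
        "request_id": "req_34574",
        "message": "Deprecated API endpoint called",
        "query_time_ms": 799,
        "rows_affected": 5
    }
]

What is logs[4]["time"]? "2024-01-15T04:34:52.849Z"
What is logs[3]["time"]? "2024-01-15T04:47:49.139Z"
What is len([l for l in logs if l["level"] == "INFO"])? 1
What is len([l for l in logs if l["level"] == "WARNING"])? 1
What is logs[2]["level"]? "INFO"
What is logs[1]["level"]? "CRITICAL"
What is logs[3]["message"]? "Timeout waiting for response"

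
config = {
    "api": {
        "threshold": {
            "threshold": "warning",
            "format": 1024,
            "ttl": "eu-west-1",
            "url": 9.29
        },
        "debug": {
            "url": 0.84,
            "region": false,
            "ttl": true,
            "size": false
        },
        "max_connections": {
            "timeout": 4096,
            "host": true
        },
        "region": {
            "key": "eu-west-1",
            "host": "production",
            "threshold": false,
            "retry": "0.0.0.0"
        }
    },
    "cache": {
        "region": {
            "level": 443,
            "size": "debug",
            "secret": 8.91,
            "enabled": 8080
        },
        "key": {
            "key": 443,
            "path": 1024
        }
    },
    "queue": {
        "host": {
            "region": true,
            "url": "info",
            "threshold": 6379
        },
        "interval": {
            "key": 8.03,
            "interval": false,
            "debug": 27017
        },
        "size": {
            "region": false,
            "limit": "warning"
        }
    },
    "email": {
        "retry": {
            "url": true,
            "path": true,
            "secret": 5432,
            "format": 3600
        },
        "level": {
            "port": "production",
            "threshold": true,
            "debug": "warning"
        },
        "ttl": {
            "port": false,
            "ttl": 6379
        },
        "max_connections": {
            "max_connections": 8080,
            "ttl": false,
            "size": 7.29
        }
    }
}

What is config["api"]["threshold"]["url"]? 9.29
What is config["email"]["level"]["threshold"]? True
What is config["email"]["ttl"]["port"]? False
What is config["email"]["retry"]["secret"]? 5432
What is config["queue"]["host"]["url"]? "info"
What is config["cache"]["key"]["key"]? 443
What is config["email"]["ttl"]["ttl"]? 6379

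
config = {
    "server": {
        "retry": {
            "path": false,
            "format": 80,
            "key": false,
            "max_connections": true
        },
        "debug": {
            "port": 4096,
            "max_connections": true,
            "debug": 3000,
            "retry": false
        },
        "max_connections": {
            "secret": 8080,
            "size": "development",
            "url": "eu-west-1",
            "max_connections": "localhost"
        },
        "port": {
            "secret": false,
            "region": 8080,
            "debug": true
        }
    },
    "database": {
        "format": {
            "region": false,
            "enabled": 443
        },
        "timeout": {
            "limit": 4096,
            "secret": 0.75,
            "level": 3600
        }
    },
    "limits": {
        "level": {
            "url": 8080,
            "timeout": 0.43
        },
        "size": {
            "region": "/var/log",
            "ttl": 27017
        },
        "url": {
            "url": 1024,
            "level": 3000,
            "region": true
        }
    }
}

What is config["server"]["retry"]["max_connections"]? True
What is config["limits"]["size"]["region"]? "/var/log"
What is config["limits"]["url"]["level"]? 3000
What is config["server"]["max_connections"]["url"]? "eu-west-1"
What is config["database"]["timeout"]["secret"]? 0.75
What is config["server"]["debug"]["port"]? 4096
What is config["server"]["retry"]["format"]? 80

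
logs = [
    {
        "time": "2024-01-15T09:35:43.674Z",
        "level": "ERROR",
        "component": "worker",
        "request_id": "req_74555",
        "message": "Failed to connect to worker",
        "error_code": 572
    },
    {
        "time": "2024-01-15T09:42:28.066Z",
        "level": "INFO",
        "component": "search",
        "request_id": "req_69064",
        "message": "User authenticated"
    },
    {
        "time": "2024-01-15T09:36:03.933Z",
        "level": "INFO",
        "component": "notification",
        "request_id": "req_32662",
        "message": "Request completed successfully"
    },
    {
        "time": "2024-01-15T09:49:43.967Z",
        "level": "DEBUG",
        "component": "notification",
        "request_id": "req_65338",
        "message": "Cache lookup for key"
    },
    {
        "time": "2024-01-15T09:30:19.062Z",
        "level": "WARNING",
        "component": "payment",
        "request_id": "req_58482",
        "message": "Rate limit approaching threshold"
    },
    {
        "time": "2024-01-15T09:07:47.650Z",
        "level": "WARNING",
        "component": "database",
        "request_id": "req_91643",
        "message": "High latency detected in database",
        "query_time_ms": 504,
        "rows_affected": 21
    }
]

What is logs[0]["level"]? "ERROR"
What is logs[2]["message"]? "Request completed successfully"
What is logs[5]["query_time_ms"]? 504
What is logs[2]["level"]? "INFO"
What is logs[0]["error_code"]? 572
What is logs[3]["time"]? "2024-01-15T09:49:43.967Z"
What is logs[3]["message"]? "Cache lookup for key"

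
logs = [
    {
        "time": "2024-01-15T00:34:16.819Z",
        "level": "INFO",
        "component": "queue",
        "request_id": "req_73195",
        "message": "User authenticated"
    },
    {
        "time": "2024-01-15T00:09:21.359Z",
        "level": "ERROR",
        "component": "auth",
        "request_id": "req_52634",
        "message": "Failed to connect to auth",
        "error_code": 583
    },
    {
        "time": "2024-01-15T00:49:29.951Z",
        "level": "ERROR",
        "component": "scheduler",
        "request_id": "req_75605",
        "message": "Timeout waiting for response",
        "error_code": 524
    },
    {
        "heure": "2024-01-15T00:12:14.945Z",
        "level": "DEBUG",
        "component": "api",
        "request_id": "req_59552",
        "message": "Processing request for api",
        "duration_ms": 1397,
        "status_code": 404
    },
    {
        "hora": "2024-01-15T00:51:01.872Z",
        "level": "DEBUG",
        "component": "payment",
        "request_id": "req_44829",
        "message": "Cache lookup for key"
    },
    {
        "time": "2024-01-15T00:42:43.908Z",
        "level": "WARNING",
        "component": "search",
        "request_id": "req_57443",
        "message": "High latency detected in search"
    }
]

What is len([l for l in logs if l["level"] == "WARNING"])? 1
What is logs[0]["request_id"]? "req_73195"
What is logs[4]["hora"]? "2024-01-15T00:51:01.872Z"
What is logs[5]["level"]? "WARNING"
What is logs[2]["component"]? "scheduler"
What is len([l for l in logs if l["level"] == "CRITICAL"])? 0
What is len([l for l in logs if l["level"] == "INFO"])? 1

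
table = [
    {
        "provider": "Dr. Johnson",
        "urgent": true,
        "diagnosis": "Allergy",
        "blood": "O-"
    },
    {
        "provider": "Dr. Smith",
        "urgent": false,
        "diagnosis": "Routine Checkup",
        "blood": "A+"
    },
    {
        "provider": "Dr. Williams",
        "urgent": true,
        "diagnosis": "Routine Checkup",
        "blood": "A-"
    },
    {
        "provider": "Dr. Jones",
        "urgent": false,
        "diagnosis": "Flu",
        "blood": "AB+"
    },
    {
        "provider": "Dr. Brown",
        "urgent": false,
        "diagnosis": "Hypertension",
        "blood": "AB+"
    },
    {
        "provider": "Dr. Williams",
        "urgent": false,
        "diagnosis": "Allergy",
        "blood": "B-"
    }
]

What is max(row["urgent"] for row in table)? True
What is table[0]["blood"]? "O-"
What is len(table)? 6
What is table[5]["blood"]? "B-"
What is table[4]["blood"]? "AB+"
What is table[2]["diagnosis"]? "Routine Checkup"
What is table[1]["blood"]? "A+"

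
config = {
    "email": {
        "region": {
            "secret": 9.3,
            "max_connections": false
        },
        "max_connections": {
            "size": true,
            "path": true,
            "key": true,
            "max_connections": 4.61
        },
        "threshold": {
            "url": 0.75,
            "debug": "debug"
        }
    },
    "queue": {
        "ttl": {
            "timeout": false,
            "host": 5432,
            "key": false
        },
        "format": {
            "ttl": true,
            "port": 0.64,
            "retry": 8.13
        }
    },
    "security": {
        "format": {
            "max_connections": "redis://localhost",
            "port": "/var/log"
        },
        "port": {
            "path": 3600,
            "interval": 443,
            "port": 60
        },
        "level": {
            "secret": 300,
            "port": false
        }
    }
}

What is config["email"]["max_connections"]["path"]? True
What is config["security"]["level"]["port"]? False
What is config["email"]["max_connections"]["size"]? True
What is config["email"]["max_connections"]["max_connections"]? 4.61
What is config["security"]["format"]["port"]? "/var/log"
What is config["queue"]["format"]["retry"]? 8.13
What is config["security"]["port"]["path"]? 3600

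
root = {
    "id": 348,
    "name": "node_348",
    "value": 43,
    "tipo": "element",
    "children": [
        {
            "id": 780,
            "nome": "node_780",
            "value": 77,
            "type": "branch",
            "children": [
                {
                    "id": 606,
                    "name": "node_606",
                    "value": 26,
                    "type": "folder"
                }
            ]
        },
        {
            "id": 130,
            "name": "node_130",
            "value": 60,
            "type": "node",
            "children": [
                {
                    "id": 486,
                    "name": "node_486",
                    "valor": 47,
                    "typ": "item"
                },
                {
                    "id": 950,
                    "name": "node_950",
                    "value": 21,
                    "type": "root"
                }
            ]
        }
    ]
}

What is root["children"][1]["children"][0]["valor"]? 47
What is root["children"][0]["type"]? "branch"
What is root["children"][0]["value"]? 77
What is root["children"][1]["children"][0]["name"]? "node_486"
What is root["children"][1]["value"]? 60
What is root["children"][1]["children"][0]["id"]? 486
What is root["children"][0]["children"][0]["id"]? 606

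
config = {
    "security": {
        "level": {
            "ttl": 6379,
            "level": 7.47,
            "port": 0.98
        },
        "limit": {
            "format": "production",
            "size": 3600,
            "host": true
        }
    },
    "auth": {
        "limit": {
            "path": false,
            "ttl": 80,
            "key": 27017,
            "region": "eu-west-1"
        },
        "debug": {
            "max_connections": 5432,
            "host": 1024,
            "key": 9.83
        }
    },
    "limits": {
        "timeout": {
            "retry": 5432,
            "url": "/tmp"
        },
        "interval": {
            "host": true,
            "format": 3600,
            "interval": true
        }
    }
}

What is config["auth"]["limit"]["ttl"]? 80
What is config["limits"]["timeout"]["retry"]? 5432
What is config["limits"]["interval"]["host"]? True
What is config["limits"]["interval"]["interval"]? True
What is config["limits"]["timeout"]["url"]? "/tmp"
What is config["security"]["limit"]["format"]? "production"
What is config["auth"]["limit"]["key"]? 27017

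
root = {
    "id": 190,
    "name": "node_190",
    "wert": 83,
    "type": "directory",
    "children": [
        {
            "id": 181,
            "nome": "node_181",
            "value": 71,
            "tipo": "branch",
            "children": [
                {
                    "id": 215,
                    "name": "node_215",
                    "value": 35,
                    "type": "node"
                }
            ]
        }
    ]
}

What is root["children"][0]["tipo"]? "branch"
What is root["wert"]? 83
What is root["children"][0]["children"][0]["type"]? "node"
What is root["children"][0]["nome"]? "node_181"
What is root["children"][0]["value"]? 71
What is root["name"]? "node_190"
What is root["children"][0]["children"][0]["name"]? "node_215"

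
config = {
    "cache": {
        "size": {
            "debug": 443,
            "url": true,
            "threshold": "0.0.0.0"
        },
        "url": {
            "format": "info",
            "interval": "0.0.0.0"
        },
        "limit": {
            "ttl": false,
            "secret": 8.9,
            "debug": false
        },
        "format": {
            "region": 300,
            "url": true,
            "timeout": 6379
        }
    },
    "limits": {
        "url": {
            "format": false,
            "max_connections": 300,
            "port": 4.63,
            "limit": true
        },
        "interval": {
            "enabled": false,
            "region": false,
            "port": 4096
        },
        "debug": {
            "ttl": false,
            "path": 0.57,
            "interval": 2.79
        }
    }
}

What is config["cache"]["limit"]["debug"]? False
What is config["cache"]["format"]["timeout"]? 6379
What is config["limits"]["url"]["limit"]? True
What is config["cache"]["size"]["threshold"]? "0.0.0.0"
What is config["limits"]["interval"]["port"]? 4096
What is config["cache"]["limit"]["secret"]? 8.9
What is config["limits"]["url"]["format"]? False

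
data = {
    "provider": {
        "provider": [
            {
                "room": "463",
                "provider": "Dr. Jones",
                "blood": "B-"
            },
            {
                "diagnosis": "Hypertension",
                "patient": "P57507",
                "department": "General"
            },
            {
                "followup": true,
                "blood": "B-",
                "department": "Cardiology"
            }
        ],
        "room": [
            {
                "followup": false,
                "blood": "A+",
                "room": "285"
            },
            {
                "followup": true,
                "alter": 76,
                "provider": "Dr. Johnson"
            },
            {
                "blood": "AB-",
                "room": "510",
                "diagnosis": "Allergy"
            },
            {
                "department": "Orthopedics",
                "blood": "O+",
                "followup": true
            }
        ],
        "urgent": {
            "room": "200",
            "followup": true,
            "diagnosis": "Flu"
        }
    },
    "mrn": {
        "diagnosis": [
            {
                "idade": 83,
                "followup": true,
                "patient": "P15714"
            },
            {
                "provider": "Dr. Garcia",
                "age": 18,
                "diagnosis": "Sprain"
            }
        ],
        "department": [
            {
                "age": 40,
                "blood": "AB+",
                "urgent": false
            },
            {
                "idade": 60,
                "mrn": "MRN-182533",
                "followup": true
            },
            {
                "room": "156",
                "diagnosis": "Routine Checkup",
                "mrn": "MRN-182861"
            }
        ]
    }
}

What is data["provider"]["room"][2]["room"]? "510"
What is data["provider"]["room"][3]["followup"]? True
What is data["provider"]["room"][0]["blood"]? "A+"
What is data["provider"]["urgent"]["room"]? "200"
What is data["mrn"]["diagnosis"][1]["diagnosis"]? "Sprain"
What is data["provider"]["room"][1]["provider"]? "Dr. Johnson"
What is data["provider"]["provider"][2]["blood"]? "B-"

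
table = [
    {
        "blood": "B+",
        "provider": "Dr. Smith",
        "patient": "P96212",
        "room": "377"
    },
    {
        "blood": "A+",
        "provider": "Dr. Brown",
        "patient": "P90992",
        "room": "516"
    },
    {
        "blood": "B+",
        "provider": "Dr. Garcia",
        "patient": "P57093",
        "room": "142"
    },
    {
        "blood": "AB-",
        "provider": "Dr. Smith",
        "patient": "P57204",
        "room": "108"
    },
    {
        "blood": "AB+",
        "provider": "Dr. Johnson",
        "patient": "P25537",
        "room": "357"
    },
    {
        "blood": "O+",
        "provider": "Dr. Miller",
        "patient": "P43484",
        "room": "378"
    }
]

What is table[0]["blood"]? "B+"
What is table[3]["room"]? "108"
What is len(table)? 6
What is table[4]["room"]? "357"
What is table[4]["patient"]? "P25537"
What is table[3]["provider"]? "Dr. Smith"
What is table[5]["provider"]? "Dr. Miller"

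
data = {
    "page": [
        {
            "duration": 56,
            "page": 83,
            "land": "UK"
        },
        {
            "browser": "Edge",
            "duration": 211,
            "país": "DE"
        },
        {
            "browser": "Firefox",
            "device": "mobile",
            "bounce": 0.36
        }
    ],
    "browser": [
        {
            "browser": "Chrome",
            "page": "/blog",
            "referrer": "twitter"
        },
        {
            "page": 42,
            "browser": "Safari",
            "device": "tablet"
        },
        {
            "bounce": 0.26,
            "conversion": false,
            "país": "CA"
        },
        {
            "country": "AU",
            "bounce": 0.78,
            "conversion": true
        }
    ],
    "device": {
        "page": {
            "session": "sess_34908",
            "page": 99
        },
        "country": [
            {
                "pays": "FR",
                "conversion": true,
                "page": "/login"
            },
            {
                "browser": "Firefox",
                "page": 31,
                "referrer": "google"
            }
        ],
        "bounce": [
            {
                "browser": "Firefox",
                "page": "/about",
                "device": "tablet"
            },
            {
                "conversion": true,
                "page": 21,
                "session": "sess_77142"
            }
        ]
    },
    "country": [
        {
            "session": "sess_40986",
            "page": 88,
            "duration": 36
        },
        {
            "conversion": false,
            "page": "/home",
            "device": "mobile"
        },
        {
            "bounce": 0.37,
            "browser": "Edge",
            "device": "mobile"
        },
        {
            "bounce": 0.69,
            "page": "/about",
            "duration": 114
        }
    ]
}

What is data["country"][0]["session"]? "sess_40986"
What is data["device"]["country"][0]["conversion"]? True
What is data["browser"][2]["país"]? "CA"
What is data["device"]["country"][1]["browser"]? "Firefox"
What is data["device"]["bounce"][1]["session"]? "sess_77142"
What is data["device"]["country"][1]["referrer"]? "google"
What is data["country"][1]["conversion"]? False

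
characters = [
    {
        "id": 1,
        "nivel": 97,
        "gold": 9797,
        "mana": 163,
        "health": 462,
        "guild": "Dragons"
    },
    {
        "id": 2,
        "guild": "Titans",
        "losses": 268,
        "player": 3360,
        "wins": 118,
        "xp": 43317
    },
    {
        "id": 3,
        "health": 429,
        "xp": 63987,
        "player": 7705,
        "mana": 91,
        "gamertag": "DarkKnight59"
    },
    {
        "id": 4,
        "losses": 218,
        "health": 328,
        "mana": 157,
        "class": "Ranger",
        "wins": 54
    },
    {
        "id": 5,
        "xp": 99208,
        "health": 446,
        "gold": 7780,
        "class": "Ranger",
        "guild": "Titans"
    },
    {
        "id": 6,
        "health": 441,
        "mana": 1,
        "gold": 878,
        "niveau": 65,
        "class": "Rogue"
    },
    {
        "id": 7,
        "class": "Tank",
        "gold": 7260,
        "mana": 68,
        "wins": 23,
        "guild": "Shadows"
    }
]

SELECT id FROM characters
[1, 2, 3, 4, 5, 6, 7]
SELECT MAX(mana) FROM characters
163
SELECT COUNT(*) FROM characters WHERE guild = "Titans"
2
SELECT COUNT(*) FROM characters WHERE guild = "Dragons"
1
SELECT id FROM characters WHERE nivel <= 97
[1]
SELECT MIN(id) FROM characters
1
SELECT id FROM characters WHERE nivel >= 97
[1]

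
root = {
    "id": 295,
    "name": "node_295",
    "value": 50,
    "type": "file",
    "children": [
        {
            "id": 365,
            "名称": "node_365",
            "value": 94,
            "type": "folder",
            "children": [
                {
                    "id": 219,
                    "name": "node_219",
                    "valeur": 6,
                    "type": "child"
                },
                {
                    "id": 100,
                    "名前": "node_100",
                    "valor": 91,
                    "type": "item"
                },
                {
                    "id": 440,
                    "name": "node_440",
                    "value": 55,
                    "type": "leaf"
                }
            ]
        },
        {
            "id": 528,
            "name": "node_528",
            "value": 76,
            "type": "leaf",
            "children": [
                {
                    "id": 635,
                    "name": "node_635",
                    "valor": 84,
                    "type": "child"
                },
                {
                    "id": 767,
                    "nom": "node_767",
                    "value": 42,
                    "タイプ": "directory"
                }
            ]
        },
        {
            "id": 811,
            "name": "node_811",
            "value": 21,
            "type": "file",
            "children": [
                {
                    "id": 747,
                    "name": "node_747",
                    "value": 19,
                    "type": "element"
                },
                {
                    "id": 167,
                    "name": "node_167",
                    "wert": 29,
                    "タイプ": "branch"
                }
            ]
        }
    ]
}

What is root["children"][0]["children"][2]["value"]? 55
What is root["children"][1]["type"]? "leaf"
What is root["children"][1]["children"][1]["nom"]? "node_767"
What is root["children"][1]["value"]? 76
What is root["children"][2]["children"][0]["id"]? 747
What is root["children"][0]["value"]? 94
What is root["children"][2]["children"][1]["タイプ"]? "branch"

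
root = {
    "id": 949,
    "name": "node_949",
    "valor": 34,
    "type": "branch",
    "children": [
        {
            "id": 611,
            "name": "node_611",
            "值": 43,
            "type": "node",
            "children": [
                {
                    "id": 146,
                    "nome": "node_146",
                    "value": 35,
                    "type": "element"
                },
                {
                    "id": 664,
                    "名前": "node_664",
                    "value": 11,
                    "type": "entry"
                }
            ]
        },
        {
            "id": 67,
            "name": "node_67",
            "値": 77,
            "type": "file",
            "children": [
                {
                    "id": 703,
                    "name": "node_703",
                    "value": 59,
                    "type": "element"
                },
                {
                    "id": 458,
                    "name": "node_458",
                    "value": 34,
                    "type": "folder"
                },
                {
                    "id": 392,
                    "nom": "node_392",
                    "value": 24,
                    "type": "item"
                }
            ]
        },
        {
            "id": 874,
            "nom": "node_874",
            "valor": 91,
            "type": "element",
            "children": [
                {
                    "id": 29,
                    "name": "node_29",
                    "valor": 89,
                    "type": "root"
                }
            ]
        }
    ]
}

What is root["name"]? "node_949"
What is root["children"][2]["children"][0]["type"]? "root"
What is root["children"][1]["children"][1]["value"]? 34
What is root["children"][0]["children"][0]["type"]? "element"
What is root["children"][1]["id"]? 67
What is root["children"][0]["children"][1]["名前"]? "node_664"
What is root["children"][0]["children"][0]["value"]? 35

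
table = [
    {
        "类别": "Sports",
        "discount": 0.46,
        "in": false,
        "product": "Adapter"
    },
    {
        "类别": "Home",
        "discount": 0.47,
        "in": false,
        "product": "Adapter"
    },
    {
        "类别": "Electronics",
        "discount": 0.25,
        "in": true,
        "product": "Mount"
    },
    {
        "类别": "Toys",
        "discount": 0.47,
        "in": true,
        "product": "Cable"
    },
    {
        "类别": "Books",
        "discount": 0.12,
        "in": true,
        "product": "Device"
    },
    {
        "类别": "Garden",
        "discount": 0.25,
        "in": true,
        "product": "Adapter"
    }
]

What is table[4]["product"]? "Device"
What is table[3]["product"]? "Cable"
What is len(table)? 6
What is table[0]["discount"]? 0.46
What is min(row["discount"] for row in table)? 0.12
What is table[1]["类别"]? "Home"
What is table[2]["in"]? True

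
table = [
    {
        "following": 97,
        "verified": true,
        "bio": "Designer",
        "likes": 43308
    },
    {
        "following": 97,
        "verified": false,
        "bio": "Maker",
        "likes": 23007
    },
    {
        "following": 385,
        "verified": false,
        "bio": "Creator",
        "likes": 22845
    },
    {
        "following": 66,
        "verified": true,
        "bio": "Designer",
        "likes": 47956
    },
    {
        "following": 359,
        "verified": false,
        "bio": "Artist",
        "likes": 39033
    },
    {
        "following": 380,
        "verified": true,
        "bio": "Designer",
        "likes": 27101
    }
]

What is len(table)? 6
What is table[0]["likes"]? 43308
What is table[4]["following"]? 359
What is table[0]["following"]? 97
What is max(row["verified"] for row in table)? True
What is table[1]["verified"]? False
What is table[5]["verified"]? True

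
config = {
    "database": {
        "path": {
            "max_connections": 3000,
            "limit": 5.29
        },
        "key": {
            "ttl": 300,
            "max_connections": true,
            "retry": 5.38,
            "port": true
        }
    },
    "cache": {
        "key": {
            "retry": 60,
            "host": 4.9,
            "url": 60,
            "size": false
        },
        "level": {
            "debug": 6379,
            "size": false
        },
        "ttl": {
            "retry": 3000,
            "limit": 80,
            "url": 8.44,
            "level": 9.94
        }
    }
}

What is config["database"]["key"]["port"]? True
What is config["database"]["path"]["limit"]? 5.29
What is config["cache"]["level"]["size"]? False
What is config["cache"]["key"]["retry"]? 60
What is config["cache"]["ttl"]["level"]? 9.94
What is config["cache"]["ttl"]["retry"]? 3000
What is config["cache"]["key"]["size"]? False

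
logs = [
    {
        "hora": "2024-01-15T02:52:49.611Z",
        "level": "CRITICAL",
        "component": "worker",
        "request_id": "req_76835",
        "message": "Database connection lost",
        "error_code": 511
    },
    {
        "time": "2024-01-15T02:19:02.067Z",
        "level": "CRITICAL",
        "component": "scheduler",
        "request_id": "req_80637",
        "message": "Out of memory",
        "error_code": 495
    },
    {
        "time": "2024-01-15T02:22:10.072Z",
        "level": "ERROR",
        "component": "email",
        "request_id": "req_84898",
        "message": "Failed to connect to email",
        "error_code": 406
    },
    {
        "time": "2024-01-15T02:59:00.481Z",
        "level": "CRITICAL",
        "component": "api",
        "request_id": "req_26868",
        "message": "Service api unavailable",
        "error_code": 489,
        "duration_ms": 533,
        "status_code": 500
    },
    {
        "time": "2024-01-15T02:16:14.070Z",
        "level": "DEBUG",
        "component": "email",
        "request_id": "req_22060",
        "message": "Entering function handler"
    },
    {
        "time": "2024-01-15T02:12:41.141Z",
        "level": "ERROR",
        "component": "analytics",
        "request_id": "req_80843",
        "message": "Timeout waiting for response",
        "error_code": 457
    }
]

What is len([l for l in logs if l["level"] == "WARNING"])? 0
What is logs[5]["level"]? "ERROR"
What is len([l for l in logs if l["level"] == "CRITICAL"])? 3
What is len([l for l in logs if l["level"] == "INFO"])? 0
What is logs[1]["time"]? "2024-01-15T02:19:02.067Z"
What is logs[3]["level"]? "CRITICAL"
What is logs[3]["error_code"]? 489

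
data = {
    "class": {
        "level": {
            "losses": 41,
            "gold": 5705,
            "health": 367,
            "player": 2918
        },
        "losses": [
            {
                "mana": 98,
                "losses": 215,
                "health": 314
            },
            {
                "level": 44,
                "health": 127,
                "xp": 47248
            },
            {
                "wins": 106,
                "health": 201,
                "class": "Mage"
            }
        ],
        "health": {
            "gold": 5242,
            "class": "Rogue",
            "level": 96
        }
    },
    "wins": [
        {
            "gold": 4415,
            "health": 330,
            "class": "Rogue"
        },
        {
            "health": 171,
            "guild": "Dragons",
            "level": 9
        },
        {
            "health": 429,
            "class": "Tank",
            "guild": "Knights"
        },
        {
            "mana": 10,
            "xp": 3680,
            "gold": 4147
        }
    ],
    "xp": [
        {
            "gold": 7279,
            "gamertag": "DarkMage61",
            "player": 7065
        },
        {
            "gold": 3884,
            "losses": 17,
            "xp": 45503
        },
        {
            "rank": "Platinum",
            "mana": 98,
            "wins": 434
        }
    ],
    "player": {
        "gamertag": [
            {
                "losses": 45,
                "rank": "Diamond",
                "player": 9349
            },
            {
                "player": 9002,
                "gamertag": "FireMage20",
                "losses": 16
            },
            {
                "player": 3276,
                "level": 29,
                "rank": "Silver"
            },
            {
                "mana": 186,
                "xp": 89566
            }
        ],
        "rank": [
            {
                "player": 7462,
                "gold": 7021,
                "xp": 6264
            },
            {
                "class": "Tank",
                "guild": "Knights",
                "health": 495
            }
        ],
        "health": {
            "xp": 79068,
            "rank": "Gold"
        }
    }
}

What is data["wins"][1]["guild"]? "Dragons"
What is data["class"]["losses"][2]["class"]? "Mage"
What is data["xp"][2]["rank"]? "Platinum"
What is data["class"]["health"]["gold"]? 5242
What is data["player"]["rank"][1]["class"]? "Tank"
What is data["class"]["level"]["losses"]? 41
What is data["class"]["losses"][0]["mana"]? 98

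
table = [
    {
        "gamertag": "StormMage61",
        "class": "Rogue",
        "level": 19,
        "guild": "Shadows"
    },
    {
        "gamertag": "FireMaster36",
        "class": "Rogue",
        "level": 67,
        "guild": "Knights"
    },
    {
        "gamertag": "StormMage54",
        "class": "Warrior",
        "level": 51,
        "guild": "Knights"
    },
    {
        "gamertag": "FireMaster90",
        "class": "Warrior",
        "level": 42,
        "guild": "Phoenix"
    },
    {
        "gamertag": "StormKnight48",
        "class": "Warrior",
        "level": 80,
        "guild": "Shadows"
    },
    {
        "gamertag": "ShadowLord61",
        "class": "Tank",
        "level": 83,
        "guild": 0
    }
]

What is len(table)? 6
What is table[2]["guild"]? "Knights"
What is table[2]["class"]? "Warrior"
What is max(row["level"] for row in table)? 83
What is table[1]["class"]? "Rogue"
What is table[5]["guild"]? 0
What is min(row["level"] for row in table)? 19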